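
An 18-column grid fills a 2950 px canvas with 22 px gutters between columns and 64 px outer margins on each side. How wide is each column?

136 px

Subtract both margins: 2950 − 2·64 = 2822 px.
18c + 17·22 = 2822 → 18c = 2448 → c = 136 px.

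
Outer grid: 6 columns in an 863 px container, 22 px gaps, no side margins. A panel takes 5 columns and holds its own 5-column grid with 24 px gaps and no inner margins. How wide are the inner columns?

6c + 5·22 = 863 → 6c = 753 → c = 125.5 px.
5-column span = 5·125.5 + 4·22 = 715.5 px.
715.5 − 4·24 = 619.5; ÷5 gives d = 123.9 px.

123.9 px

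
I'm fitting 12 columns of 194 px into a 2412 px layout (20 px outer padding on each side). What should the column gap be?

Subtract both margins: 2412 − 2·20 = 2372 px.
12 columns take 12·194 = 2328 px; remaining 44 splits into 11 column gaps.
g = 44 / 11 = 4 px.

4 px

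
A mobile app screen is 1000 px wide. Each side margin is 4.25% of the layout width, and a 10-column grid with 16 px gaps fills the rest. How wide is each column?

77.1 px

1000 × (1 − 2·4.25%) = 1000 × 91.5% = 915 px for the columns.
Subtracting 9 gaps of 16 leaves 771 for 10 columns, so c = 77.1 px.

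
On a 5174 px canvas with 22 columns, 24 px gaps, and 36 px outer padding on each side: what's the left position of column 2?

Take off 72 px of margins, leaving 5102 px.
22c + 21·24 = 5102 → 22c = 4598 → c = 209 px.
Before column 2: the margin + 1 column + 1 gap.
Offset = 36 + 1·(209 + 24) = 36 + 233 = 269 px.

269 px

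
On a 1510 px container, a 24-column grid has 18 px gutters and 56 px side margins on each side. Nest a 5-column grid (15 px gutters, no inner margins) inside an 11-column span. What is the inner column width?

Subtract both margins: 1510 − 2·56 = 1398 px.
1398 − 23·18 = 984; ÷24 gives c = 41 px.
Span of 11: 11·41 + 10·18 = 451 + 180 = 631 px.
631 − 4·15 = 571; ÷5 gives d = 114.2 px.

114.2 px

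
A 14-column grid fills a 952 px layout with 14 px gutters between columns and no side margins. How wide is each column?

55 px

Subtracting 13 gutters of 14 leaves 770 for 14 columns, so c = 55 px.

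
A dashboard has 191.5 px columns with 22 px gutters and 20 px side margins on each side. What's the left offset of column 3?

447 px

Each column+gutter stride is 213.5 px; 2 of them past the 20 px margin is 20 + 427 = 447 px.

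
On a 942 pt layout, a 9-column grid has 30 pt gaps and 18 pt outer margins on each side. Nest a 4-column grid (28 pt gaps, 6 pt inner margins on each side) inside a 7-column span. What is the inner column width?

150.5 pt

Take off 36 pt of margins, leaving 906 pt.
9 columns + 8 gaps: 9c + 8·30 = 906.
9c = 906 − 240 = 666, so c = 74 pt.
7-column span = 7·74 + 6·30 = 698 pt.
Inner content = 698 − 2·6 = 686 pt.
686 − 3·28 = 602; ÷4 gives d = 150.5 pt.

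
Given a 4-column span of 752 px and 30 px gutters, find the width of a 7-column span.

1338.5 px

4 columns + 3 gutters: 4c + 3·30 = 752.
4c = 752 − 90 = 662, so c = 165.5 px.
7 columns plus 6 gutters: 1158.5 + 180 = 1338.5 px.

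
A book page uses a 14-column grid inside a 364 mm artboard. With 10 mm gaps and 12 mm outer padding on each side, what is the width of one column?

Subtract both margins: 364 − 2·12 = 340 mm.
340 − 13·10 = 210; ÷14 gives c = 15 mm.

15 mm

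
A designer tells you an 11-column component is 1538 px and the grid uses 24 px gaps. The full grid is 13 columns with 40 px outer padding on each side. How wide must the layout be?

1902 px

11c + 10·24 = 1538 → 11c = 1298 → c = 118 px.
Total width: 2·40 + 13·118 + 12·24 = 1902 px.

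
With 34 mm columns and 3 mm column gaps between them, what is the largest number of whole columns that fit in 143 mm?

3 columns

k columns need k·34 + (k−1)·3 = k·37 − 3.
k·37 − 3 ≤ 143 → k ≤ 146 / 37 ≈ 3.95, so k = 3.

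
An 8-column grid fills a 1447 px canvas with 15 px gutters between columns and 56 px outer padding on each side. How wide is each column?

153.75 px

Content width = 1447 − 2·56 = 1335 px.
Subtracting 7 gutters of 15 leaves 1230 for 8 columns, so c = 153.75 px.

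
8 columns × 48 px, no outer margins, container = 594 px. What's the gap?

Columns use 384 px, leaving 210 px across 7 gaps = 30 px each.

30 px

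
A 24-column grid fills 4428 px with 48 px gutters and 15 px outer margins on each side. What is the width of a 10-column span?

1804.5 px

Take off 30 px of margins, leaving 4398 px.
4398 − 23·48 = 3294; ÷24 gives c = 137.25 px.
10-column span = 10·137.25 + 9·48 = 1804.5 px.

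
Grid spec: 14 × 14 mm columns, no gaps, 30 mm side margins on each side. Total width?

Total width: 2·30 + 14·14 = 256 mm.

256 mm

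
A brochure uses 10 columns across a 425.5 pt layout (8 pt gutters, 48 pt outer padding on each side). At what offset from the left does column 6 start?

216.75 pt

Inside the margins: 425.5 − 96 = 329.5 pt.
10c + 9·8 = 329.5 → 10c = 257.5 → c = 25.75 pt.
Column 6 starts at margin + 5·(column + gutter) = 48 + 5·33.75 = 216.75 pt.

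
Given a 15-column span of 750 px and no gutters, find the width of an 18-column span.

900 px

15c = 750 → c = 50 px.
18-column span = 18·50 = 900 px.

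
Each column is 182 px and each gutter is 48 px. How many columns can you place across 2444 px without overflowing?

k columns need k·182 + (k−1)·48 = k·230 − 48.
k·230 − 48 ≤ 2444 → k ≤ 2492 / 230 ≈ 10.83, so k = 10.

10 columns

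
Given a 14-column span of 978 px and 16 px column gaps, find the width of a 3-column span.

197 px

Subtracting 13 column gaps of 16 leaves 770 for 14 columns, so c = 55 px.
Span of 3: 3·55 + 2·16 = 165 + 32 = 197 px.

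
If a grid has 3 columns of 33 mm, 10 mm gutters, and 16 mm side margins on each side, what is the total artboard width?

151 mm

Artboard = 2·16 + 3·33 + 2·10 = 32 + 99 + 20 = 151 mm.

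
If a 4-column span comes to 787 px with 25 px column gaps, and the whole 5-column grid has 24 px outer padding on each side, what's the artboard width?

1038 px

787 − 3·25 = 712; ÷4 gives c = 178 px.
Artboard = 2·24 + 5·178 + 4·25 = 48 + 890 + 100 = 1038 px.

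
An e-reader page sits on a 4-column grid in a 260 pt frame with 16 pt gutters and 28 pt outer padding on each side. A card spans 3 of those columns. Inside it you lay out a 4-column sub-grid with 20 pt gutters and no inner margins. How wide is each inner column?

22.25 pt

Subtract both margins: 260 − 2·28 = 204 pt.
204 − 3·16 = 156; ÷4 gives c = 39 pt.
3 columns plus 2 gutters: 117 + 32 = 149 pt.
149 − 3·20 = 89; ÷4 gives d = 22.25 pt.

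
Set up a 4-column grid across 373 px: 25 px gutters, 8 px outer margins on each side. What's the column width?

70.5 px

Subtract both margins: 373 − 2·8 = 357 px.
Subtracting 3 gutters of 25 leaves 282 for 4 columns, so c = 70.5 px.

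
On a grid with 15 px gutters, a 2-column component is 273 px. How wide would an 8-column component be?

2 columns + 1 gutter: 2c + 1·15 = 273.
2c = 273 − 15 = 258, so c = 129 px.
8 columns plus 7 gutters: 1032 + 105 = 1137 px.

1137 px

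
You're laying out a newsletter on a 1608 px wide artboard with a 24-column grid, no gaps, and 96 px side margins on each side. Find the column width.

Inside the margins: 1608 − 192 = 1416 px.
1416 / 24 = 59 px per column.

59 px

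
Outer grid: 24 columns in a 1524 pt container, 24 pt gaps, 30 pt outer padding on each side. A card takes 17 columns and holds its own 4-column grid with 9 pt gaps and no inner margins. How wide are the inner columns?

Inside the margins: 1524 − 60 = 1464 pt.
24c + 23·24 = 1464 → 24c = 912 → c = 38 pt.
17 columns plus 16 gaps: 646 + 384 = 1030 pt.
4 columns + 3 gaps: 4d + 3·9 = 1030.
4d = 1030 − 27 = 1003, so d = 250.75 pt.

250.75 pt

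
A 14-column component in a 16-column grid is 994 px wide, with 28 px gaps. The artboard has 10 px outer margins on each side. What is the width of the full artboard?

1160 px

Subtracting 13 gaps of 28 leaves 630 for 14 columns, so c = 45 px.
Artboard = 2·10 + 16·45 + 15·28 = 20 + 720 + 420 = 1160 px.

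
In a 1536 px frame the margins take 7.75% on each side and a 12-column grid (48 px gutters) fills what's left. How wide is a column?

Each margin = 7.75% of 1536 = 119.04 px; content = 1536 − 2·119.04 = 1297.92 px.
12 columns + 11 gutters: 12c + 11·48 = 1297.92.
12c = 1297.92 − 528 = 769.92, so c = 64.16 px.

64.16 px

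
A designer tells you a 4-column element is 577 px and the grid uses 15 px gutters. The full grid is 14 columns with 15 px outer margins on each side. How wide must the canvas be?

4 columns + 3 gutters: 4c + 3·15 = 577.
4c = 577 − 45 = 532, so c = 133 px.
Canvas = 2·15 + 14·133 + 13·15 = 30 + 1862 + 195 = 2087 px.

2087 px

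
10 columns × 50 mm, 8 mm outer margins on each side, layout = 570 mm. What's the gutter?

6 mm

Inside the margins: 570 − 16 = 554 mm.
10·50 + 9g = 554 → 9g = 54 → g = 6 mm.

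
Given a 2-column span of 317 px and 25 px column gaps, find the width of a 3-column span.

317 − 1·25 = 292; ÷2 gives c = 146 px.
Span of 3: 3·146 + 2·25 = 438 + 50 = 488 px.

488 px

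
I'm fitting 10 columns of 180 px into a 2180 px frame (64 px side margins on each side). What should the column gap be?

Content width = 2180 − 2·64 = 2052 px.
10·180 + 9g = 2052 → 9g = 252 → g = 28 px.

28 px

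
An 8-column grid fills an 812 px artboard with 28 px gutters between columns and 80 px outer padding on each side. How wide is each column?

57 px

Content width = 812 − 2·80 = 652 px.
Subtracting 7 gutters of 28 leaves 456 for 8 columns, so c = 57 px.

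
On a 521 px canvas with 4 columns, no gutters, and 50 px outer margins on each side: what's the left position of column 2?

Inside the margins: 521 − 100 = 421 px.
421 / 4 = 105.25 px per column.
Column 2 starts at margin + 1·(column + gutter) = 50 + 1·105.25 = 155.25 px.

155.25 px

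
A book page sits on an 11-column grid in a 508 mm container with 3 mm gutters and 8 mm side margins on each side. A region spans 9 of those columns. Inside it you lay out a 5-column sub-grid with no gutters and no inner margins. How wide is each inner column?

80.4 mm

Outer content = 508 − 2·8 = 492 mm.
11 columns + 10 gutters: 11c + 10·3 = 492.
11c = 492 − 30 = 462, so c = 42 mm.
9-column span = 9·42 + 8·3 = 402 mm.
5d = 402 → d = 80.4 mm.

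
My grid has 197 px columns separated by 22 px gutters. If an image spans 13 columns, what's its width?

2825 px

13 columns plus 12 gutters: 2561 + 264 = 2825 px.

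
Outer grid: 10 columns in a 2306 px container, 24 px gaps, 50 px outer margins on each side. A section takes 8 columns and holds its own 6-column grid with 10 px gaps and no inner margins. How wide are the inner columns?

Subtract both margins: 2306 − 2·50 = 2206 px.
Subtracting 9 gaps of 24 leaves 1990 for 10 columns, so c = 199 px.
8 columns plus 7 gaps: 1592 + 168 = 1760 px.
Subtracting 5 gaps of 10 leaves 1710 for 6 columns, so d = 285 px.

285 px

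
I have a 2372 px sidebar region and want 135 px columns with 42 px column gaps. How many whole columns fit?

Each extra column adds 135 + 42 = 177 px.
(2372 + 42) / 177 = 13.64, so 13 columns fit.

13 columns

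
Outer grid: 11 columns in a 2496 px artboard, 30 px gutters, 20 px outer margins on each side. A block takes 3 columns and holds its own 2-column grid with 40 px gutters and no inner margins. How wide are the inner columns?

Take off 40 px of margins, leaving 2456 px.
11c + 10·30 = 2456 → 11c = 2156 → c = 196 px.
3 columns plus 2 gutters: 588 + 60 = 648 px.
648 − 1·40 = 608; ÷2 gives d = 304 px.

304 px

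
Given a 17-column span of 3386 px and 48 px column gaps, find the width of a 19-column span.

3790 px

Subtracting 16 column gaps of 48 leaves 2618 for 17 columns, so c = 154 px.
19-column span = 19·154 + 18·48 = 3790 px.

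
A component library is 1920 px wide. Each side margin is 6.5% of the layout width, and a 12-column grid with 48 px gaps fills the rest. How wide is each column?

95.2 px

Each margin = 6.5% of 1920 = 124.8 px; content = 1920 − 2·124.8 = 1670.4 px.
12 columns + 11 gaps: 12c + 11·48 = 1670.4.
12c = 1670.4 − 528 = 1142.4, so c = 95.2 px.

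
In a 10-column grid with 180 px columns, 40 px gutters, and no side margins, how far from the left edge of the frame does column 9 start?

1760 px

Before column 9: 8 columns + 8 gutters.
Offset = 8·(180 + 40) = 8·220 = 1760 px.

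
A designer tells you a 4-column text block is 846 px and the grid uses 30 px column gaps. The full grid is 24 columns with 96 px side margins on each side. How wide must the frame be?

5418 px

4 columns + 3 column gaps: 4c + 3·30 = 846.
4c = 846 − 90 = 756, so c = 189 px.
Frame = 2·96 + 24·189 + 23·30 = 192 + 4536 + 690 = 5418 px.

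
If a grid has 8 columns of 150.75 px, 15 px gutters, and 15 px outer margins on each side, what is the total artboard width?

Adding margins, columns and gutters: 30 + 1206 + 105 = 1341 px.

1341 px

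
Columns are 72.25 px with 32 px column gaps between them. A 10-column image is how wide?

1010.5 px

10 columns plus 9 column gaps: 722.5 + 288 = 1010.5 px.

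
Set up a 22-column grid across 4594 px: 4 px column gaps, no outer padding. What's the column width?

205 px

22c + 21·4 = 4594 → 22c = 4510 → c = 205 px.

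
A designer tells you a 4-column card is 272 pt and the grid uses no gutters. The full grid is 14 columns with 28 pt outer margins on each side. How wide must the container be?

1008 pt

With no gutters, each column is 272/4 = 68 pt.
Total width: 2·28 + 14·68 = 1008 pt.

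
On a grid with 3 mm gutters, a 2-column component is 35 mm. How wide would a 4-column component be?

2 columns + 1 gutter: 2c + 1·3 = 35.
2c = 35 − 3 = 32, so c = 16 mm.
4 columns plus 3 gutters: 64 + 9 = 73 mm.

73 mm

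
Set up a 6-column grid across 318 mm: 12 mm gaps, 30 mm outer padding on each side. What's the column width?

Inside the margins: 318 − 60 = 258 mm.
6c + 5·12 = 258 → 6c = 198 → c = 33 mm.

33 mm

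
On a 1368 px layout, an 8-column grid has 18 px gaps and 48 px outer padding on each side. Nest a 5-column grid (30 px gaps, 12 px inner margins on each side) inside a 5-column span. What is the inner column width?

Inside the margins: 1368 − 96 = 1272 px.
8 columns + 7 gaps: 8c + 7·18 = 1272.
8c = 1272 − 126 = 1146, so c = 143.25 px.
Span of 5: 5·143.25 + 4·18 = 716.25 + 72 = 788.25 px.
Inner content = 788.25 − 2·12 = 764.25 px.
Subtracting 4 gaps of 30 leaves 644.25 for 5 columns, so d = 128.85 px.

128.85 px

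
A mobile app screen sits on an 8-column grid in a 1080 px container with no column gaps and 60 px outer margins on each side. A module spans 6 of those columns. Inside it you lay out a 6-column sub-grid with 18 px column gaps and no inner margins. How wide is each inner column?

105 px

Take off 120 px of margins, leaving 960 px.
With no column gaps, each column is 960/8 = 120 px.
With no column gaps, 6 columns span 6·120 = 720 px.
720 − 5·18 = 630; ÷6 gives d = 105 px.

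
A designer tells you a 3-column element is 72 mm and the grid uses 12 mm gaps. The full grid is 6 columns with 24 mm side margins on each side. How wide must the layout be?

72 − 2·12 = 48; ÷3 gives c = 16 mm.
Adding margins, columns and gutters: 48 + 96 + 60 = 204 mm.

204 mm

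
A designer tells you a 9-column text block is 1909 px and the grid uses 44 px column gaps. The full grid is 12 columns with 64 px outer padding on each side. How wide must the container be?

2688 px

9c + 8·44 = 1909 → 9c = 1557 → c = 173 px.
Total width: 2·64 + 12·173 + 11·44 = 2688 px.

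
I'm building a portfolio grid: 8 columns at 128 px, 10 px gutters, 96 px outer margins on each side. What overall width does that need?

Adding margins, columns and gutters: 192 + 1024 + 70 = 1286 px.

1286 px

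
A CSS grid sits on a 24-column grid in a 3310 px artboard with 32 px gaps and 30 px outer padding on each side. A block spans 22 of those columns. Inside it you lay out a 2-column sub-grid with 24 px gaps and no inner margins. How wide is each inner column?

1476.25 px

Subtract both margins: 3310 − 2·30 = 3250 px.
24 columns + 23 gaps: 24c + 23·32 = 3250.
24c = 3250 − 736 = 2514, so c = 104.75 px.
Span of 22: 22·104.75 + 21·32 = 2304.5 + 672 = 2976.5 px.
Subtracting 1 gap of 24 leaves 2952.5 for 2 columns, so d = 1476.25 px.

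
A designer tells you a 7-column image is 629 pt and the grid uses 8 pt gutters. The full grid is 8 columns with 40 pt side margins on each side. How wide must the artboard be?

7 columns + 6 gutters: 7c + 6·8 = 629.
7c = 629 − 48 = 581, so c = 83 pt.
Total width: 2·40 + 8·83 + 7·8 = 800 pt.

800 pt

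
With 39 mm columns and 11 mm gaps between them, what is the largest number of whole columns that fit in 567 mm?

11 columns

k columns need k·39 + (k−1)·11 = k·50 − 11.
k·50 − 11 ≤ 567 → k ≤ 578 / 50 ≈ 11.56, so k = 11.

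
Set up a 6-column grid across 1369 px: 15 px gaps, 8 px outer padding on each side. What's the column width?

Take off 16 px of margins, leaving 1353 px.
1353 − 5·15 = 1278; ÷6 gives c = 213 px.

213 px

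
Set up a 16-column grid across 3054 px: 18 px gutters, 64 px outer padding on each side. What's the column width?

166 px

Subtract both margins: 3054 − 2·64 = 2926 px.
2926 − 15·18 = 2656; ÷16 gives c = 166 px.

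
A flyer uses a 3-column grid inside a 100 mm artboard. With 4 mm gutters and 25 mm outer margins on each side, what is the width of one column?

14 mm

Subtract both margins: 100 − 2·25 = 50 mm.
3 columns + 2 gutters: 3c + 2·4 = 50.
3c = 50 − 8 = 42, so c = 14 mm.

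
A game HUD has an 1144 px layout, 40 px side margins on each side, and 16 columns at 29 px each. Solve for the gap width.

Inside the margins: 1144 − 80 = 1064 px.
16·29 + 15g = 1064 → 15g = 600 → g = 40 px.

40 px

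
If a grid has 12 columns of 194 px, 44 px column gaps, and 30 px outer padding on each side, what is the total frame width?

2872 px

Total width: 2·30 + 12·194 + 11·44 = 2872 px.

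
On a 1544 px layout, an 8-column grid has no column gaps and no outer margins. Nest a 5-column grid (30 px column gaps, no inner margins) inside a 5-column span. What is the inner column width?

169 px

8c = 1544 → c = 193 px.
5-column span = 5·193 = 965 px.
965 − 4·30 = 845; ÷5 gives d = 169 px.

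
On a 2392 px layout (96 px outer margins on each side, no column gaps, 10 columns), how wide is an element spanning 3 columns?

660 px

Subtract both margins: 2392 − 2·96 = 2200 px.
2200 / 10 = 220 px per column.
With no column gaps, 3 columns span 3·220 = 660 px.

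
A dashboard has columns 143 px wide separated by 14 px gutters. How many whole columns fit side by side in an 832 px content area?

k columns need k·143 + (k−1)·14 = k·157 − 14.
k·157 − 14 ≤ 832 → k ≤ 846 / 157 ≈ 5.39, so k = 5.

5 columns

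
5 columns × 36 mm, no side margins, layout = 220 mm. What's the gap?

Columns use 180 mm, leaving 40 mm across 4 gaps = 10 mm each.

10 mm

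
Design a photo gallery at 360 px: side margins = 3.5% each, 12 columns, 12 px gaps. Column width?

Each margin = 3.5% of 360 = 12.6 px; content = 360 − 2·12.6 = 334.8 px.
334.8 − 11·12 = 202.8; ÷12 gives c = 16.9 px.

16.9 px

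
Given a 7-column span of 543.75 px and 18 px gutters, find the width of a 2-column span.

543.75 − 6·18 = 435.75; ÷7 gives c = 62.25 px.
2 columns plus 1 gutter: 124.5 + 18 = 142.5 px.

142.5 px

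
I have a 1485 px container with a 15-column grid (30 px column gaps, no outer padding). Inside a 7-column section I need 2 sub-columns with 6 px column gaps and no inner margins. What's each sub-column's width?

335.5 px

15 columns + 14 column gaps: 15c + 14·30 = 1485.
15c = 1485 − 420 = 1065, so c = 71 px.
7-column span = 7·71 + 6·30 = 677 px.
677 − 1·6 = 671; ÷2 gives d = 335.5 px.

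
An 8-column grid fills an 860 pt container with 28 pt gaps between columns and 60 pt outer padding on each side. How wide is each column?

68 pt

Content width = 860 − 2·60 = 740 pt.
Subtracting 7 gaps of 28 leaves 544 for 8 columns, so c = 68 pt.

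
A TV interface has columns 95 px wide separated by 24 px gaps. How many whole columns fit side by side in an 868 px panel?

Each extra column adds 95 + 24 = 119 px.
(868 + 24) / 119 = 7.50, so 7 columns fit.

7 columns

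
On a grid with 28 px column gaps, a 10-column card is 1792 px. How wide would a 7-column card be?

10c + 9·28 = 1792 → 10c = 1540 → c = 154 px.
7 columns plus 6 column gaps: 1078 + 168 = 1246 px.

1246 px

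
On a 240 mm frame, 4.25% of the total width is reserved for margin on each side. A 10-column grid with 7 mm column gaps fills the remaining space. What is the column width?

15.66 mm

240 × (1 − 2·4.25%) = 240 × 91.5% = 219.6 mm for the columns.
10c + 9·7 = 219.6 → 10c = 156.6 → c = 15.66 mm.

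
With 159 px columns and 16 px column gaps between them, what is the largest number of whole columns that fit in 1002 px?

5 columns

5 columns: 5·159 + 4·16 = 859 px ≤ 1002.
6 columns: 1034 px > 1002. So 5.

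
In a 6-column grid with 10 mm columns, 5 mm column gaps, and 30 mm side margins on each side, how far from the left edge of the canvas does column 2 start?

45 mm

Each column+gutter stride is 15 mm; 1 of them past the 30 mm margin is 30 + 15 = 45 mm.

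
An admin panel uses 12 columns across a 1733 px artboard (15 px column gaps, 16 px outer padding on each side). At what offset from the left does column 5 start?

588 px

Subtract both margins: 1733 − 2·16 = 1701 px.
12 columns + 11 column gaps: 12c + 11·15 = 1701.
12c = 1701 − 165 = 1536, so c = 128 px.
Before column 5: the margin + 4 columns + 4 column gaps.
Offset = 16 + 4·(128 + 15) = 16 + 572 = 588 px.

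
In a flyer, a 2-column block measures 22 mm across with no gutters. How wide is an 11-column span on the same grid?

121 mm

With no gutters, each column is 22/2 = 11 mm.
With no gutters, 11 columns span 11·11 = 121 mm.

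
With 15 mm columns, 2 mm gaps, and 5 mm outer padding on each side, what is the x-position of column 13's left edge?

209 mm

Each column+gutter stride is 17 mm; 12 of them past the 5 mm margin is 5 + 204 = 209 mm.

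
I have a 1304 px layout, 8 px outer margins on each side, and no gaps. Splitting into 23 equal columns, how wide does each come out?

56 px

Take off 16 px of margins, leaving 1288 px.
With no gaps, each column is 1288/23 = 56 px.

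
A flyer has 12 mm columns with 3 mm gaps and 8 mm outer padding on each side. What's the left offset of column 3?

38 mm

Column 3 starts at margin + 2·(column + gutter) = 8 + 2·15 = 38 mm.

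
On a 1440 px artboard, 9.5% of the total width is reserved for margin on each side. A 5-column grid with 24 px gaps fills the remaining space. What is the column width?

214.08 px

Each margin = 9.5% of 1440 = 136.8 px; content = 1440 − 2·136.8 = 1166.4 px.
5c + 4·24 = 1166.4 → 5c = 1070.4 → c = 214.08 px.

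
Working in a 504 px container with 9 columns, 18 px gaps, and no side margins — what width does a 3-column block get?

9c + 8·18 = 504 → 9c = 360 → c = 40 px.
3-column span = 3·40 + 2·18 = 156 px.

156 px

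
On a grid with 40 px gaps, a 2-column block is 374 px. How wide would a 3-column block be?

374 − 1·40 = 334; ÷2 gives c = 167 px.
3-column span = 3·167 + 2·40 = 581 px.

581 px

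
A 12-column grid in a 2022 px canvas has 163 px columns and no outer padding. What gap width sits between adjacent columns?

12 columns take 12·163 = 1956 px; remaining 66 splits into 11 gaps.
g = 66 / 11 = 6 px.

6 px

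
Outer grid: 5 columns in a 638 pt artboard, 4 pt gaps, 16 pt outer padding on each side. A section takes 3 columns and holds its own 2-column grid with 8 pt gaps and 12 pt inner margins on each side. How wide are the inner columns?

165 pt

Take off 32 pt of margins, leaving 606 pt.
5 columns + 4 gaps: 5c + 4·4 = 606.
5c = 606 − 16 = 590, so c = 118 pt.
3 columns plus 2 gaps: 354 + 8 = 362 pt.
Inner content = 362 − 2·12 = 338 pt.
2d + 1·8 = 338 → 2d = 330 → d = 165 pt.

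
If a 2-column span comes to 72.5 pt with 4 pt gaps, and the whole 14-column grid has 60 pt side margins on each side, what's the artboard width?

2c + 1·4 = 72.5 → 2c = 68.5 → c = 34.25 pt.
Artboard = 2·60 + 14·34.25 + 13·4 = 120 + 479.5 + 52 = 651.5 pt.

651.5 pt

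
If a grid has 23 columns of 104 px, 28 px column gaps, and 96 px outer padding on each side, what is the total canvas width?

Adding margins, columns and gutters: 192 + 2392 + 616 = 3200 px.

3200 px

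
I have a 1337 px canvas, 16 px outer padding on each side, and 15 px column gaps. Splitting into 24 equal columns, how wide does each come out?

Subtract both margins: 1337 − 2·16 = 1305 px.
Subtracting 23 column gaps of 15 leaves 960 for 24 columns, so c = 40 px.

40 px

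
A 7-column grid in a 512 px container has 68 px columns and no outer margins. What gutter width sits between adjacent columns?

7·68 + 6g = 512 → 6g = 36 → g = 6 px.

6 px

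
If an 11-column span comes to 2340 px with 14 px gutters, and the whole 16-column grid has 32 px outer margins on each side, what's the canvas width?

Subtracting 10 gutters of 14 leaves 2200 for 11 columns, so c = 200 px.
Canvas = 2·32 + 16·200 + 15·14 = 64 + 3200 + 210 = 3474 px.

3474 px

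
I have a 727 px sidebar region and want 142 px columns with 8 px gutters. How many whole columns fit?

k columns need k·142 + (k−1)·8 = k·150 − 8.
k·150 − 8 ≤ 727 → k ≤ 735 / 150 ≈ 4.90, so k = 4.

4 columns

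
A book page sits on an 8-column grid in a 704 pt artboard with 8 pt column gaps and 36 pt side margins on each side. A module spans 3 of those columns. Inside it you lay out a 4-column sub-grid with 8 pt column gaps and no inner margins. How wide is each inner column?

52 pt

Outer content = 704 − 2·36 = 632 pt.
Subtracting 7 column gaps of 8 leaves 576 for 8 columns, so c = 72 pt.
3 columns plus 2 column gaps: 216 + 16 = 232 pt.
232 − 3·8 = 208; ÷4 gives d = 52 pt.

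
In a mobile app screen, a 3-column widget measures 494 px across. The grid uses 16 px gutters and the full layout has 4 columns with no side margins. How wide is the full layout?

664 px

Subtracting 2 gutters of 16 leaves 462 for 3 columns, so c = 154 px.
Total width: 4·154 + 3·16 = 664 px.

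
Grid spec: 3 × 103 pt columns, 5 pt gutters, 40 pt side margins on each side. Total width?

Adding margins, columns and gutters: 80 + 309 + 10 = 399 pt.

399 pt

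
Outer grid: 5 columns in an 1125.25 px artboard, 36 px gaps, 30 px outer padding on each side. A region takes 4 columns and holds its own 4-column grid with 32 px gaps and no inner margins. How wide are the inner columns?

187.25 px

Inside the margins: 1125.25 − 60 = 1065.25 px.
1065.25 − 4·36 = 921.25; ÷5 gives c = 184.25 px.
4 columns plus 3 gaps: 737 + 108 = 845 px.
845 − 3·32 = 749; ÷4 gives d = 187.25 px.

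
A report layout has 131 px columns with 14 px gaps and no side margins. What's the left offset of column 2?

145 px

Each column+gutter stride is 145 px; with no margin, 1 of them is 145 px.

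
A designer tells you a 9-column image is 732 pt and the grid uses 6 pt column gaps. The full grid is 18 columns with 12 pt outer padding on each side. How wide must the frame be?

9c + 8·6 = 732 → 9c = 684 → c = 76 pt.
Frame = 2·12 + 18·76 + 17·6 = 24 + 1368 + 102 = 1494 pt.

1494 pt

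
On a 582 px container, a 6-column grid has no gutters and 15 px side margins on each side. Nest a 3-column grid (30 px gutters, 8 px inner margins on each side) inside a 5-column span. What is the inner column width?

128 px

Subtract both margins: 582 − 2·15 = 552 px.
552 / 6 = 92 px per column.
5-column span = 5·92 = 460 px.
Inner content = 460 − 2·8 = 444 px.
444 − 2·30 = 384; ÷3 gives d = 128 px.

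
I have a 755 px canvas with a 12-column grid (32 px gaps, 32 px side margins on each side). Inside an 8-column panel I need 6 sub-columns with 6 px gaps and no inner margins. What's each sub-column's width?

Subtract both margins: 755 − 2·32 = 691 px.
12 columns + 11 gaps: 12c + 11·32 = 691.
12c = 691 − 352 = 339, so c = 28.25 px.
8 columns plus 7 gaps: 226 + 224 = 450 px.
Subtracting 5 gaps of 6 leaves 420 for 6 columns, so d = 70 px.

70 px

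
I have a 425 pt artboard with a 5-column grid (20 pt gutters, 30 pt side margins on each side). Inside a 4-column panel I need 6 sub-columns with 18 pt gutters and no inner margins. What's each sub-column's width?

33 pt

Subtract both margins: 425 − 2·30 = 365 pt.
5c + 4·20 = 365 → 5c = 285 → c = 57 pt.
4-column span = 4·57 + 3·20 = 288 pt.
288 − 5·18 = 198; ÷6 gives d = 33 pt.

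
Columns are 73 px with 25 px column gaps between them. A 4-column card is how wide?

367 px

Span of 4: 4·73 + 3·25 = 292 + 75 = 367 px.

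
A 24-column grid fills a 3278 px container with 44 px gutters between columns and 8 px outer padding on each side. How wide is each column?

Inside the margins: 3278 − 16 = 3262 px.
24 columns + 23 gutters: 24c + 23·44 = 3262.
24c = 3262 − 1012 = 2250, so c = 93.75 px.

93.75 px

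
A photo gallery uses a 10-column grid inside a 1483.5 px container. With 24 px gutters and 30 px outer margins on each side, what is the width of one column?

120.75 px

Content width = 1483.5 − 2·30 = 1423.5 px.
10 columns + 9 gutters: 10c + 9·24 = 1423.5.
10c = 1423.5 − 216 = 1207.5, so c = 120.75 px.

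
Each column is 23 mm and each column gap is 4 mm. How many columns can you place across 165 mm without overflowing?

6 columns

k columns need k·23 + (k−1)·4 = k·27 − 4.
k·27 − 4 ≤ 165 → k ≤ 169 / 27 ≈ 6.26, so k = 6.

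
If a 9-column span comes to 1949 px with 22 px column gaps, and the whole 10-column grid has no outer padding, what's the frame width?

9c + 8·22 = 1949 → 9c = 1773 → c = 197 px.
Summing: 1970 + 198 = 2168 px.

2168 px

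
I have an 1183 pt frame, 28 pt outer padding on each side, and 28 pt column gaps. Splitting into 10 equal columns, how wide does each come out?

Subtract both margins: 1183 − 2·28 = 1127 pt.
10 columns + 9 column gaps: 10c + 9·28 = 1127.
10c = 1127 − 252 = 875, so c = 87.5 pt.

87.5 pt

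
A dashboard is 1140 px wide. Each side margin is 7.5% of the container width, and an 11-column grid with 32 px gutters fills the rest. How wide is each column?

59 px

1140 × (1 − 2·7.5%) = 1140 × 85% = 969 px for the columns.
969 − 10·32 = 649; ÷11 gives c = 59 px.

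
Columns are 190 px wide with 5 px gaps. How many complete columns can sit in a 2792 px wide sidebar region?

Each extra column adds 190 + 5 = 195 px.
(2792 + 5) / 195 = 14.34, so 14 columns fit.

14 columns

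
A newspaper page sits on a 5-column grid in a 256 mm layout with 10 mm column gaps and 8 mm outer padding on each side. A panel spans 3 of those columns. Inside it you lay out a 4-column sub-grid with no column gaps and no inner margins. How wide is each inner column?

35 mm

Inside the margins: 256 − 16 = 240 mm.
Subtracting 4 column gaps of 10 leaves 200 for 5 columns, so c = 40 mm.
3-column span = 3·40 + 2·10 = 140 mm.
4d = 140 → d = 35 mm.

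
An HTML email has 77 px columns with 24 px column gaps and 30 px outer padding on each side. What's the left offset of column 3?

Before column 3: the margin + 2 columns + 2 column gaps.
Offset = 30 + 2·(77 + 24) = 30 + 202 = 232 px.

232 px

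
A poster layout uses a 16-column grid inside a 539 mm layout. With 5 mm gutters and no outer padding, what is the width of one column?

29 mm

16 columns + 15 gutters: 16c + 15·5 = 539.
16c = 539 − 75 = 464, so c = 29 mm.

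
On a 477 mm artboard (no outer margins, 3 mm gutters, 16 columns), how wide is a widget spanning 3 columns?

87 mm

477 − 15·3 = 432; ÷16 gives c = 27 mm.
3 columns plus 2 gutters: 81 + 6 = 87 mm.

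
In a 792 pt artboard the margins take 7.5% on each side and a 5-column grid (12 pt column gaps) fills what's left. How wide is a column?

Margins: 7.5% × 792 = 59.4 pt each, so content = 792 − 118.8 = 673.2 pt.
5c + 4·12 = 673.2 → 5c = 625.2 → c = 125.04 pt.

125.04 pt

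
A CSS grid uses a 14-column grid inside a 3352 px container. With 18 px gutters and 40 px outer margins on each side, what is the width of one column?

217 px

Inside the margins: 3352 − 80 = 3272 px.
Subtracting 13 gutters of 18 leaves 3038 for 14 columns, so c = 217 px.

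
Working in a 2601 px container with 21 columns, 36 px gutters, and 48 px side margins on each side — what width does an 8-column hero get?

932 px

Subtract both margins: 2601 − 2·48 = 2505 px.
Subtracting 20 gutters of 36 leaves 1785 for 21 columns, so c = 85 px.
8 columns plus 7 gutters: 680 + 252 = 932 px.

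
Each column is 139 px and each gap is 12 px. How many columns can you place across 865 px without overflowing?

5 columns

Each extra column adds 139 + 12 = 151 px.
(865 + 12) / 151 = 5.81, so 5 columns fit.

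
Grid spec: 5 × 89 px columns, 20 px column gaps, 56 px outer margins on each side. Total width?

Total width: 2·56 + 5·89 + 4·20 = 637 px.

637 px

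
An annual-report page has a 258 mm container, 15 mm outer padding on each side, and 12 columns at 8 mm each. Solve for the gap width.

12 mm

Subtract both margins: 258 − 2·15 = 228 mm.
12·8 + 11g = 228 → 11g = 132 → g = 12 mm.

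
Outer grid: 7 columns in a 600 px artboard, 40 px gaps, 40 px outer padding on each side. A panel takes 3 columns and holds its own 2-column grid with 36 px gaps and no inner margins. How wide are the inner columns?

Subtract both margins: 600 − 2·40 = 520 px.
7c + 6·40 = 520 → 7c = 280 → c = 40 px.
3-column span = 3·40 + 2·40 = 200 px.
200 − 1·36 = 164; ÷2 gives d = 82 px.

82 px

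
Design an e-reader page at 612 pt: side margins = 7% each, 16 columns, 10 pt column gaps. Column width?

23.52 pt

612 × (1 − 2·7%) = 612 × 86% = 526.32 pt for the columns.
16 columns + 15 column gaps: 16c + 15·10 = 526.32.
16c = 526.32 − 150 = 376.32, so c = 23.52 pt.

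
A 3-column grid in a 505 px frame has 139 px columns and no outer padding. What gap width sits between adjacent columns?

3 columns take 3·139 = 417 px; remaining 88 splits into 2 gaps.
g = 88 / 2 = 44 px.

44 px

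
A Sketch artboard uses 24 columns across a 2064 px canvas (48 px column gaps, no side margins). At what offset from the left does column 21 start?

24c + 23·48 = 2064 → 24c = 960 → c = 40 px.
Each column+gutter stride is 88 px; with no margin, 20 of them is 1760 px.

1760 px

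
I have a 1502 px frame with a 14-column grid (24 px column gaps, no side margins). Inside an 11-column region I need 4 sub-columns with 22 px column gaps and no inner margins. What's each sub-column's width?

Subtracting 13 column gaps of 24 leaves 1190 for 14 columns, so c = 85 px.
Span of 11: 11·85 + 10·24 = 935 + 240 = 1175 px.
4 columns + 3 column gaps: 4d + 3·22 = 1175.
4d = 1175 − 66 = 1109, so d = 277.25 px.

277.25 px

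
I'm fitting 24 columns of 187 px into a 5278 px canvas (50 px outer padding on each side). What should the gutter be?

Subtract both margins: 5278 − 2·50 = 5178 px.
Columns use 4488 px, leaving 690 px across 23 gutters = 30 px each.

30 px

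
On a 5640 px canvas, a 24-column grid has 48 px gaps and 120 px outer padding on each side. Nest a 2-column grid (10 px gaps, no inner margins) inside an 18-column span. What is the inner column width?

2014 px

Inside the margins: 5640 − 240 = 5400 px.
24 columns + 23 gaps: 24c + 23·48 = 5400.
24c = 5400 − 1104 = 4296, so c = 179 px.
18 columns plus 17 gaps: 3222 + 816 = 4038 px.
Subtracting 1 gap of 10 leaves 4028 for 2 columns, so d = 2014 px.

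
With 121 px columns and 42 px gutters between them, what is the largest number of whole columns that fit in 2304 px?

Each extra column adds 121 + 42 = 163 px.
(2304 + 42) / 163 = 14.39, so 14 columns fit.

14 columns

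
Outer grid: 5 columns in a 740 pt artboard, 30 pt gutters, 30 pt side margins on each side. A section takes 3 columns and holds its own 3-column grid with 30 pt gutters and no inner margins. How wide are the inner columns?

112 pt

Inside the margins: 740 − 60 = 680 pt.
Subtracting 4 gutters of 30 leaves 560 for 5 columns, so c = 112 pt.
3 columns plus 2 gutters: 336 + 60 = 396 pt.
3d + 2·30 = 396 → 3d = 336 → d = 112 pt.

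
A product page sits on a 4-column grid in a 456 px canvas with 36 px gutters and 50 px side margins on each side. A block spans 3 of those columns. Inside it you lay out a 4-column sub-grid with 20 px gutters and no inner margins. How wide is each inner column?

49.5 px

Outer content = 456 − 2·50 = 356 px.
4 columns + 3 gutters: 4c + 3·36 = 356.
4c = 356 − 108 = 248, so c = 62 px.
3 columns plus 2 gutters: 186 + 72 = 258 px.
258 − 3·20 = 198; ÷4 gives d = 49.5 px.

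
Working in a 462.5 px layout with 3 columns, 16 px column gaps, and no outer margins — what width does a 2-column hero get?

303 px

Subtracting 2 column gaps of 16 leaves 430.5 for 3 columns, so c = 143.5 px.
2-column span = 2·143.5 + 1·16 = 303 px.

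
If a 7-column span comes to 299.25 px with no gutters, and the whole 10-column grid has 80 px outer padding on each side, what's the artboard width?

With no gutters, each column is 299.25/7 = 42.75 px.
Total width: 2·80 + 10·42.75 = 587.5 px.

587.5 px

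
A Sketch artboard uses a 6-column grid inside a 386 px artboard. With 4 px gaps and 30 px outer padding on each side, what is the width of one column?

Take off 60 px of margins, leaving 326 px.
6 columns + 5 gaps: 6c + 5·4 = 326.
6c = 326 − 20 = 306, so c = 51 px.

51 px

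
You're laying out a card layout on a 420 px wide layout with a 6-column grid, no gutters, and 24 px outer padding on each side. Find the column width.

62 px

Content width = 420 − 2·24 = 372 px.
6c = 372 → c = 62 px.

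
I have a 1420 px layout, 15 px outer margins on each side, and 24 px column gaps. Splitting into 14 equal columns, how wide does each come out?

77 px

Inside the margins: 1420 − 30 = 1390 px.
14c + 13·24 = 1390 → 14c = 1078 → c = 77 px.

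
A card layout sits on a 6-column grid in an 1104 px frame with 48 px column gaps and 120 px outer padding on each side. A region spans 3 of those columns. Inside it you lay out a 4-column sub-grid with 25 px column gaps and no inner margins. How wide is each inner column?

Outer content = 1104 − 2·120 = 864 px.
864 − 5·48 = 624; ÷6 gives c = 104 px.
Span of 3: 3·104 + 2·48 = 312 + 96 = 408 px.
408 − 3·25 = 333; ÷4 gives d = 83.25 px.

83.25 px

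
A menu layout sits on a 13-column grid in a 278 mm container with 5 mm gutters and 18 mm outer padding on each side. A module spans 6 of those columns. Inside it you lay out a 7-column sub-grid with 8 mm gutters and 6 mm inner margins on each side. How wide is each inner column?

Inside the margins: 278 − 36 = 242 mm.
13c + 12·5 = 242 → 13c = 182 → c = 14 mm.
6-column span = 6·14 + 5·5 = 109 mm.
Inner content = 109 − 2·6 = 97 mm.
Subtracting 6 gutters of 8 leaves 49 for 7 columns, so d = 7 mm.

7 mm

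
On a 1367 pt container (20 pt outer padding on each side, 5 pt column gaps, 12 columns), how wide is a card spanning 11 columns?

Content width = 1367 − 2·20 = 1327 pt.
Subtracting 11 column gaps of 5 leaves 1272 for 12 columns, so c = 106 pt.
11 columns plus 10 column gaps: 1166 + 50 = 1216 pt.

1216 pt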